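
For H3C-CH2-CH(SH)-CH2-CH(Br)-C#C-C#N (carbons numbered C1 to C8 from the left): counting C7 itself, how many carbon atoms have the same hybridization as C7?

C7 is sp (two π bonds).
C1: sp3
C2: sp3
C3: sp3
C4: sp3
C5: sp3
C6: sp ✓
C7: sp ✓
C8: sp ✓
3 carbons are sp.

3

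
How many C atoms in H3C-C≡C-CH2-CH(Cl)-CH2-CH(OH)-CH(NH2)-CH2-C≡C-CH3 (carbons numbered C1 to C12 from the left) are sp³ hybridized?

8

C1: sp3 ✓
C2: sp
C3: sp
C4: sp3 ✓
C5: sp3 ✓
C6: sp3 ✓
C7: sp3 ✓
C8: sp3 ✓
C9: sp3 ✓
C10: sp
C11: sp
C12: sp3 ✓
C1, C4, C5, C6, C7, C8, C9, C12 → 8 sp3 carbons.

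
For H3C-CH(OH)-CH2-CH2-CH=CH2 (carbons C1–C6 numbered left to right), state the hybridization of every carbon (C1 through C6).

C1 is sp3: 4 σ bonds, 4 electron-density regions.
C2: 4 σ bonds; 4 regions of electron density → sp3.
C3 has 4 σ bonds: steric number 4 → sp3.
C4 carries 4 σ bonds, giving a steric number of 4, so it is sp3.
C5 is sp2: 3 σ bonds, plus one π bond, 3 electron-density regions.
C6 is sp2: 3 σ bonds, plus one π bond, 3 electron-density regions.

C1 sp3, C2 sp3, C3 sp3, C4 sp3, C5 sp2, C6 sp2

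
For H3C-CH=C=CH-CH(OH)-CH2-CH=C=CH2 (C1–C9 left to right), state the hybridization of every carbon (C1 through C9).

C1 sp3, C2 sp2, C3 sp, C4 sp2, C5 sp3, C6 sp3, C7 sp2, C8 sp, C9 sp2

C1 carries 4 σ bonds, giving a steric number of 4, so it is sp3.
C2 (3 σ bonds, plus one π bond) has steric number 3: sp2.
C3 — 2 σ bonds, plus two π bonds. Steric number 2, so sp.
C4 (3 σ bonds, plus one π bond) has steric number 3: sp2.
C5 — 4 σ bonds. Steric number 4, so sp3.
C6 (4 σ bonds) has steric number 4: sp3.
C7 (3 σ bonds, plus one π bond) has steric number 3: sp2.
C8: 2 σ bonds, plus two π bonds; 2 regions of electron density → sp.
C9: 3 σ bonds, plus one π bond; 3 regions of electron density → sp2.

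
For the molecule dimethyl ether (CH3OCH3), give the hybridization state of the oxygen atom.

sp³

Two σ bonds + two lone pairs = steric number 4 → sp3.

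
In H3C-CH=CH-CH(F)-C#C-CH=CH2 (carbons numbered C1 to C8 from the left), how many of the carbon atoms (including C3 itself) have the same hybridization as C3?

C3 is sp2 (one π bond).
C1: sp3
C2: sp2 ✓
C3: sp2 ✓
C4: sp3
C5: sp
C6: sp
C7: sp2 ✓
C8: sp2 ✓
4 carbons are sp2.

4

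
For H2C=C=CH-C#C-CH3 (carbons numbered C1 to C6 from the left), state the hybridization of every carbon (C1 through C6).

C1 sp2, C2 sp, C3 sp2, C4 sp, C5 sp, C6 sp3

C1 is sp2: 3 σ bonds, plus one π bond, 3 electron-density regions.
C2 has 2 σ bonds, plus two π bonds: steric number 2 → sp.
C3: 3 σ bonds, plus one π bond; 3 regions of electron density → sp2.
C4 (2 σ bonds, plus two π bonds) has steric number 2: sp.
C5 — 2 σ bonds, plus two π bonds. Steric number 2, so sp.
C6: 4 σ bonds — 4 electron domains, sp3.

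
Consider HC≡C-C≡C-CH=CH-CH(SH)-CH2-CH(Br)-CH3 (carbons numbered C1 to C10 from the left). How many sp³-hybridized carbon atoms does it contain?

4

C1: sp
C2: sp
C3: sp
C4: sp
C5: sp2
C6: sp2
C7: sp3 ✓
C8: sp3 ✓
C9: sp3 ✓
C10: sp3 ✓
C7, C8, C9, C10 → 4 sp3 carbons.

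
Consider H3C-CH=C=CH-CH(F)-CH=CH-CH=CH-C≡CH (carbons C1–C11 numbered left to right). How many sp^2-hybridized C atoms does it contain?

C1: sp3
C2: sp2 ✓
C3: sp
C4: sp2 ✓
C5: sp3
C6: sp2 ✓
C7: sp2 ✓
C8: sp2 ✓
C9: sp2 ✓
C10: sp
C11: sp
C2, C4, C6, C7, C8, C9 → 6 sp2 carbons.

6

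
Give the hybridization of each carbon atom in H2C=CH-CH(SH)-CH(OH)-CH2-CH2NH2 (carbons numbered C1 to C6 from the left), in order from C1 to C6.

C1 sp2, C2 sp2, C3 sp3, C4 sp3, C5 sp3, C6 sp3

C1 — 3 σ bonds, plus one π bond. Steric number 3, so sp2.
C2 — 3 σ bonds, plus one π bond. Steric number 3, so sp2.
C3 — 4 σ bonds. Steric number 4, so sp3.
C4: 4 σ bonds — 4 electron domains, sp3.
C5 is sp3: 4 σ bonds, 4 electron-density regions.
C6 is sp3: 4 σ bonds, 4 electron-density regions.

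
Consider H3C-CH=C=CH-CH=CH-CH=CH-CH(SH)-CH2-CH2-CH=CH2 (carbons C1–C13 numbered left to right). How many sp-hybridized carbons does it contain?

C1: sp3
C2: sp2
C3: sp ✓
C4: sp2
C5: sp2
C6: sp2
C7: sp2
C8: sp2
C9: sp3
C10: sp3
C11: sp3
C12: sp2
C13: sp2
C3 → 1 sp carbon.

1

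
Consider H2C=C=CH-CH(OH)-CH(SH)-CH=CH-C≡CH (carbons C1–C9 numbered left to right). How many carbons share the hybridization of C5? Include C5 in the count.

2

C5 is sp3 (only σ bonds).
C1: sp2
C2: sp
C3: sp2
C4: sp3 ✓
C5: sp3 ✓
C6: sp2
C7: sp2
C8: sp
C9: sp
2 carbons are sp3.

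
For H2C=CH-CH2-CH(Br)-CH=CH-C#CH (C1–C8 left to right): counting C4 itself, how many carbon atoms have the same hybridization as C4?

2

C4 is sp3 (only σ bonds).
C1: sp2
C2: sp2
C3: sp3 ✓
C4: sp3 ✓
C5: sp2
C6: sp2
C7: sp
C8: sp
2 carbons are sp3.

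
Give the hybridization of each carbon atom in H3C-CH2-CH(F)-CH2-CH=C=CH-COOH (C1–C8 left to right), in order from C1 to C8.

C1: 4 σ bonds — 4 electron domains, sp3.
C2 — 4 σ bonds. Steric number 4, so sp3.
C3 (4 σ bonds) has steric number 4: sp3.
C4 has 4 σ bonds: steric number 4 → sp3.
C5: 3 σ bonds, plus one π bond; 3 regions of electron density → sp2.
C6 has 2 σ bonds, plus two π bonds: steric number 2 → sp.
C7 carries 3 σ bonds, plus one π bond, giving a steric number of 3, so it is sp2.
C8: 3 σ bonds, plus one π bond; 3 regions of electron density → sp2.

C1 sp3, C2 sp3, C3 sp3, C4 sp3, C5 sp2, C6 sp, C7 sp2, C8 sp2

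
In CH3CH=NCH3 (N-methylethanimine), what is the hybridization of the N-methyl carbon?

The N-methyl carbon: 4 σ bonds; 4 regions of electron density → sp3.

sp^3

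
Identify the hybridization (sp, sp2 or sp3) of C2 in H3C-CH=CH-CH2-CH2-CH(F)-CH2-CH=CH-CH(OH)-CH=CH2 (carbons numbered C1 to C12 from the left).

C2 is sp2: 3 σ bonds, plus one π bond, 3 electron-density regions.

sp2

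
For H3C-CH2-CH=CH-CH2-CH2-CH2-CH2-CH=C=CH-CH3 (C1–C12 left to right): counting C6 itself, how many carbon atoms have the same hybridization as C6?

7

C6 is sp3 (only σ bonds).
C1: sp3 ✓
C2: sp3 ✓
C3: sp2
C4: sp2
C5: sp3 ✓
C6: sp3 ✓
C7: sp3 ✓
C8: sp3 ✓
C9: sp2
C10: sp
C11: sp2
C12: sp3 ✓
7 carbons are sp3.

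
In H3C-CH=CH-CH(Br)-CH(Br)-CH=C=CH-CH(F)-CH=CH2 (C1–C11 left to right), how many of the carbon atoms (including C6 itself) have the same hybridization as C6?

C6 is sp2 (one π bond).
C1: sp3
C2: sp2 ✓
C3: sp2 ✓
C4: sp3
C5: sp3
C6: sp2 ✓
C7: sp
C8: sp2 ✓
C9: sp3
C10: sp2 ✓
C11: sp2 ✓
6 carbons are sp2.

6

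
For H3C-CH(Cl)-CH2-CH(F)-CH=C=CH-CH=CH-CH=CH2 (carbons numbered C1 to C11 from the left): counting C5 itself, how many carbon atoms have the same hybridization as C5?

C5 is sp2 (one π bond).
C1: sp3
C2: sp3
C3: sp3
C4: sp3
C5: sp2 ✓
C6: sp
C7: sp2 ✓
C8: sp2 ✓
C9: sp2 ✓
C10: sp2 ✓
C11: sp2 ✓
6 carbons are sp2.

6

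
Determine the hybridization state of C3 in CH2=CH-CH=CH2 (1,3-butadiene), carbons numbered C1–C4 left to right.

sp2

C3 has 3 σ bonds, plus one π bond: steric number 3 → sp2.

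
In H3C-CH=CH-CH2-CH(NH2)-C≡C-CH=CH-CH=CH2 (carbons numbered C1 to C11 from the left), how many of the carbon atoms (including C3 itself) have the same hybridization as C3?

6

C3 is sp2 (one π bond).
C1: sp3
C2: sp2 ✓
C3: sp2 ✓
C4: sp3
C5: sp3
C6: sp
C7: sp
C8: sp2 ✓
C9: sp2 ✓
C10: sp2 ✓
C11: sp2 ✓
6 carbons are sp2.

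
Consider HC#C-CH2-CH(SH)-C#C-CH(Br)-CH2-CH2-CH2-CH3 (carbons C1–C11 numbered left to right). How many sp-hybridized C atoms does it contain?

4

C1: sp ✓
C2: sp ✓
C3: sp3
C4: sp3
C5: sp ✓
C6: sp ✓
C7: sp3
C8: sp3
C9: sp3
C10: sp3
C11: sp3
C1, C2, C5, C6 → 4 sp carbons.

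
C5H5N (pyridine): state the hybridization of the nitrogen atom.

N has two σ bonds and one lone pair in the ring plane (steric number 3 → sp2); its p orbital contributes one electron to the aromatic π system via the C=N double bond.

sp2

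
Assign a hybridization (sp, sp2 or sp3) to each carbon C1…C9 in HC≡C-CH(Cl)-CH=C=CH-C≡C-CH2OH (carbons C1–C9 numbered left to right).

C1 sp, C2 sp, C3 sp3, C4 sp2, C5 sp, C6 sp2, C7 sp, C8 sp, C9 sp3

C1: 2 σ bonds, plus two π bonds; 2 regions of electron density → sp.
C2 (2 σ bonds, plus two π bonds) has steric number 2: sp.
C3: 4 σ bonds; 4 regions of electron density → sp3.
C4: 3 σ bonds, plus one π bond — 3 electron domains, sp2.
C5 is sp: 2 σ bonds, plus two π bonds, 2 electron-density regions.
C6 carries 3 σ bonds, plus one π bond, giving a steric number of 3, so it is sp2.
C7 has 2 σ bonds, plus two π bonds: steric number 2 → sp.
C8: 2 σ bonds, plus two π bonds — 2 electron domains, sp.
C9: 4 σ bonds — 4 electron domains, sp3.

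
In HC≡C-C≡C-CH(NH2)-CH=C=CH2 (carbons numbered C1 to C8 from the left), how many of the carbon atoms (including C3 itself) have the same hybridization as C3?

C3 is sp (two π bonds).
C1: sp ✓
C2: sp ✓
C3: sp ✓
C4: sp ✓
C5: sp3
C6: sp2
C7: sp ✓
C8: sp2
5 carbons are sp.

5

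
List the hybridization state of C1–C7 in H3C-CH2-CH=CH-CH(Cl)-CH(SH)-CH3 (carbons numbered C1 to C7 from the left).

C1 has 4 σ bonds: steric number 4 → sp3.
C2: 4 σ bonds; 4 regions of electron density → sp3.
C3 (3 σ bonds, plus one π bond) has steric number 3: sp2.
C4 has 3 σ bonds, plus one π bond: steric number 3 → sp2.
C5 has 4 σ bonds: steric number 4 → sp3.
C6: 4 σ bonds — 4 electron domains, sp3.
C7 is sp3: 4 σ bonds, 4 electron-density regions.

C1 sp3, C2 sp3, C3 sp2, C4 sp2, C5 sp3, C6 sp3, C7 sp3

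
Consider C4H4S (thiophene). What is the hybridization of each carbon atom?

Each carbon atom has 3 σ bonds, plus one π bond: steric number 3 → sp2.

sp^2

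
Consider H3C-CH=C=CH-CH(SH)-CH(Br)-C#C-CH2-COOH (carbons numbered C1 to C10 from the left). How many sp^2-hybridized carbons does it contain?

C1: sp3
C2: sp2 ✓
C3: sp
C4: sp2 ✓
C5: sp3
C6: sp3
C7: sp
C8: sp
C9: sp3
C10: sp2 ✓
C2, C4, C10 → 3 sp2 carbons.

3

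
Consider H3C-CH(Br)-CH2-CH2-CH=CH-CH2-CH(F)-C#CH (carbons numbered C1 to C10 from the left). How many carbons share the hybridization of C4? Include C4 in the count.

6

C4 is sp3 (only σ bonds).
C1: sp3 ✓
C2: sp3 ✓
C3: sp3 ✓
C4: sp3 ✓
C5: sp2
C6: sp2
C7: sp3 ✓
C8: sp3 ✓
C9: sp
C10: sp
6 carbons are sp3.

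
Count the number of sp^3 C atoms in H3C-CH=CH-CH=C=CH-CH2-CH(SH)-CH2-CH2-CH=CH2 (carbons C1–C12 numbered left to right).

5

C1: sp3 ✓
C2: sp2
C3: sp2
C4: sp2
C5: sp
C6: sp2
C7: sp3 ✓
C8: sp3 ✓
C9: sp3 ✓
C10: sp3 ✓
C11: sp2
C12: sp2
C1, C7, C8, C9, C10 → 5 sp3 carbons.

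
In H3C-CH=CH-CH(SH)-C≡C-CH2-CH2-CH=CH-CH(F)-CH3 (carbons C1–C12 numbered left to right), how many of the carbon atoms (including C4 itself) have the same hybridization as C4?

6

C4 is sp3 (only σ bonds).
C1: sp3 ✓
C2: sp2
C3: sp2
C4: sp3 ✓
C5: sp
C6: sp
C7: sp3 ✓
C8: sp3 ✓
C9: sp2
C10: sp2
C11: sp3 ✓
C12: sp3 ✓
6 carbons are sp3.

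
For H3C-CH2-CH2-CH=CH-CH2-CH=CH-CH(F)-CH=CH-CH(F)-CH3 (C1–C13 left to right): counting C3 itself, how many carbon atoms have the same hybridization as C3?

7

C3 is sp3 (only σ bonds).
C1: sp3 ✓
C2: sp3 ✓
C3: sp3 ✓
C4: sp2
C5: sp2
C6: sp3 ✓
C7: sp2
C8: sp2
C9: sp3 ✓
C10: sp2
C11: sp2
C12: sp3 ✓
C13: sp3 ✓
7 carbons are sp3.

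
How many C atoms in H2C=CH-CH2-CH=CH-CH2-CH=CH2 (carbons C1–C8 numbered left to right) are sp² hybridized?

C1: sp2 ✓
C2: sp2 ✓
C3: sp3
C4: sp2 ✓
C5: sp2 ✓
C6: sp3
C7: sp2 ✓
C8: sp2 ✓
C1, C2, C4, C5, C7, C8 → 6 sp2 carbons.

6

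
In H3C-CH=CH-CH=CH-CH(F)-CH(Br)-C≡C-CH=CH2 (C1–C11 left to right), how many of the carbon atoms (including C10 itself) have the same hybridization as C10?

6

C10 is sp2 (one π bond).
C1: sp3
C2: sp2 ✓
C3: sp2 ✓
C4: sp2 ✓
C5: sp2 ✓
C6: sp3
C7: sp3
C8: sp
C9: sp
C10: sp2 ✓
C11: sp2 ✓
6 carbons are sp2.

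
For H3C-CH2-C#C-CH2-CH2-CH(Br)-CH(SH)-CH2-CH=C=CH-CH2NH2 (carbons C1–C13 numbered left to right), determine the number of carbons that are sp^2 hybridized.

2

C1: sp3
C2: sp3
C3: sp
C4: sp
C5: sp3
C6: sp3
C7: sp3
C8: sp3
C9: sp3
C10: sp2 ✓
C11: sp
C12: sp2 ✓
C13: sp3
C10, C12 → 2 sp2 carbons.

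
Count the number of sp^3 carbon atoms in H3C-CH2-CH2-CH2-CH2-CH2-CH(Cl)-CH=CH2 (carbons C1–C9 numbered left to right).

C1: sp3 ✓
C2: sp3 ✓
C3: sp3 ✓
C4: sp3 ✓
C5: sp3 ✓
C6: sp3 ✓
C7: sp3 ✓
C8: sp2
C9: sp2
C1, C2, C3, C4, C5, C6, C7 → 7 sp3 carbons.

7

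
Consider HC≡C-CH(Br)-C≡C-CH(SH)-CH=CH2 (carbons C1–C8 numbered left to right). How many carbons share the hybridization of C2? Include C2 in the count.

4

C2 is sp (two π bonds).
C1: sp ✓
C2: sp ✓
C3: sp3
C4: sp ✓
C5: sp ✓
C6: sp3
C7: sp2
C8: sp2
4 carbons are sp.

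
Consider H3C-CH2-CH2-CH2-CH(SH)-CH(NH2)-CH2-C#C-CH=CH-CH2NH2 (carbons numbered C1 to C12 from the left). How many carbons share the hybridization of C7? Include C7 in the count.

8

C7 is sp3 (only σ bonds).
C1: sp3 ✓
C2: sp3 ✓
C3: sp3 ✓
C4: sp3 ✓
C5: sp3 ✓
C6: sp3 ✓
C7: sp3 ✓
C8: sp
C9: sp
C10: sp2
C11: sp2
C12: sp3 ✓
8 carbons are sp3.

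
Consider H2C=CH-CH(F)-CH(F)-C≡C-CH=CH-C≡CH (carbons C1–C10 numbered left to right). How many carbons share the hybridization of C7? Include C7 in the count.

C7 is sp2 (one π bond).
C1: sp2 ✓
C2: sp2 ✓
C3: sp3
C4: sp3
C5: sp
C6: sp
C7: sp2 ✓
C8: sp2 ✓
C9: sp
C10: sp
4 carbons are sp2.

4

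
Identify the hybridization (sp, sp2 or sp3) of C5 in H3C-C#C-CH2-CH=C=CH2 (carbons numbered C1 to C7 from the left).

C5 carries 3 σ bonds, plus one π bond, giving a steric number of 3, so it is sp2.

sp2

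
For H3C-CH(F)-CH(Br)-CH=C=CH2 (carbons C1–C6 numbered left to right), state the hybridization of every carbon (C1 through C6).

C1 sp3, C2 sp3, C3 sp3, C4 sp2, C5 sp, C6 sp2

C1 (4 σ bonds) has steric number 4: sp3.
C2: 4 σ bonds; 4 regions of electron density → sp3.
C3 carries 4 σ bonds, giving a steric number of 4, so it is sp3.
C4: 3 σ bonds, plus one π bond; 3 regions of electron density → sp2.
C5 — 2 σ bonds, plus two π bonds. Steric number 2, so sp.
C6: 3 σ bonds, plus one π bond; 3 regions of electron density → sp2.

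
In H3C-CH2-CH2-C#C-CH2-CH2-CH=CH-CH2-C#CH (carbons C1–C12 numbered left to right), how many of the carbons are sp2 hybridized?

C1: sp3
C2: sp3
C3: sp3
C4: sp
C5: sp
C6: sp3
C7: sp3
C8: sp2 ✓
C9: sp2 ✓
C10: sp3
C11: sp
C12: sp
C8, C9 → 2 sp2 carbons.

2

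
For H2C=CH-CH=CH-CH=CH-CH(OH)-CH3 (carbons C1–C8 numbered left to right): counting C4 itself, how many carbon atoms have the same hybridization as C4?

6

C4 is sp2 (one π bond).
C1: sp2 ✓
C2: sp2 ✓
C3: sp2 ✓
C4: sp2 ✓
C5: sp2 ✓
C6: sp2 ✓
C7: sp3
C8: sp3
6 carbons are sp2.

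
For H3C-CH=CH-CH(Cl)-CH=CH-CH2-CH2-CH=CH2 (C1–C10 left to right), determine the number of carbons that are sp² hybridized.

6

C1: sp3
C2: sp2 ✓
C3: sp2 ✓
C4: sp3
C5: sp2 ✓
C6: sp2 ✓
C7: sp3
C8: sp3
C9: sp2 ✓
C10: sp2 ✓
C2, C3, C5, C6, C9, C10 → 6 sp2 carbons.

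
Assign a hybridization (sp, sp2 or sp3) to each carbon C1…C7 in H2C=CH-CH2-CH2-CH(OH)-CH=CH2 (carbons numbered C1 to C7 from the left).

C1 sp2, C2 sp2, C3 sp3, C4 sp3, C5 sp3, C6 sp2, C7 sp2

C1: 3 σ bonds, plus one π bond — 3 electron domains, sp2.
C2: 3 σ bonds, plus one π bond — 3 electron domains, sp2.
C3: 4 σ bonds; 4 regions of electron density → sp3.
C4 has 4 σ bonds: steric number 4 → sp3.
C5 carries 4 σ bonds, giving a steric number of 4, so it is sp3.
C6: 3 σ bonds, plus one π bond — 3 electron domains, sp2.
C7 (3 σ bonds, plus one π bond) has steric number 3: sp2.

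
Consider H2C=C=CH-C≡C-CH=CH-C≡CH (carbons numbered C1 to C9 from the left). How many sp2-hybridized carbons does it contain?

4

C1: sp2 ✓
C2: sp
C3: sp2 ✓
C4: sp
C5: sp
C6: sp2 ✓
C7: sp2 ✓
C8: sp
C9: sp
C1, C3, C6, C7 → 4 sp2 carbons.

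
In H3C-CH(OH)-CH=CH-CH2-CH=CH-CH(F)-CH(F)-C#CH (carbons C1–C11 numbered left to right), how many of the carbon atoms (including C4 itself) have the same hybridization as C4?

C4 is sp2 (one π bond).
C1: sp3
C2: sp3
C3: sp2 ✓
C4: sp2 ✓
C5: sp3
C6: sp2 ✓
C7: sp2 ✓
C8: sp3
C9: sp3
C10: sp
C11: sp
4 carbons are sp2.

4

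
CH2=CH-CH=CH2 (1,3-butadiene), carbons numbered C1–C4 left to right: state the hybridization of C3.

sp²

C3 has 3 σ bonds, plus one π bond: steric number 3 → sp2.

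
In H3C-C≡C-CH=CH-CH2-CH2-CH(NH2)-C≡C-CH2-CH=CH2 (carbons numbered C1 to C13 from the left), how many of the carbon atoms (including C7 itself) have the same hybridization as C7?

C7 is sp3 (only σ bonds).
C1: sp3 ✓
C2: sp
C3: sp
C4: sp2
C5: sp2
C6: sp3 ✓
C7: sp3 ✓
C8: sp3 ✓
C9: sp
C10: sp
C11: sp3 ✓
C12: sp2
C13: sp2
5 carbons are sp3.

5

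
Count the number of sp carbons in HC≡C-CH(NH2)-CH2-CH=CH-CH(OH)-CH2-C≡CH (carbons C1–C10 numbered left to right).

C1: sp ✓
C2: sp ✓
C3: sp3
C4: sp3
C5: sp2
C6: sp2
C7: sp3
C8: sp3
C9: sp ✓
C10: sp ✓
C1, C2, C9, C10 → 4 sp carbons.

4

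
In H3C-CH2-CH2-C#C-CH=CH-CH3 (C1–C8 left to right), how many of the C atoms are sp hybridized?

2

C1: sp3
C2: sp3
C3: sp3
C4: sp ✓
C5: sp ✓
C6: sp2
C7: sp2
C8: sp3
C4, C5 → 2 sp carbons.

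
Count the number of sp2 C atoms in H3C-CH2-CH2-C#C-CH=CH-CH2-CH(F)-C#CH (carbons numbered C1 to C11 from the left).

C1: sp3
C2: sp3
C3: sp3
C4: sp
C5: sp
C6: sp2 ✓
C7: sp2 ✓
C8: sp3
C9: sp3
C10: sp
C11: sp
C6, C7 → 2 sp2 carbons.

2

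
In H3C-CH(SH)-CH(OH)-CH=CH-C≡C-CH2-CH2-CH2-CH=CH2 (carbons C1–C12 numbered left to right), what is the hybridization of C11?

sp2

C11 carries 3 σ bonds, plus one π bond, giving a steric number of 3, so it is sp2.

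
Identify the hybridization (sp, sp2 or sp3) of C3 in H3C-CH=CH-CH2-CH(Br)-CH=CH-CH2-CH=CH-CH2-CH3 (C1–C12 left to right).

sp²

C3: 3 σ bonds, plus one π bond; 3 regions of electron density → sp2.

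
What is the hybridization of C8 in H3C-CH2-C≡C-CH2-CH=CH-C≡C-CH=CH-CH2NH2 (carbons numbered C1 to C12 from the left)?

sp

C8 carries 2 σ bonds, plus two π bonds, giving a steric number of 2, so it is sp.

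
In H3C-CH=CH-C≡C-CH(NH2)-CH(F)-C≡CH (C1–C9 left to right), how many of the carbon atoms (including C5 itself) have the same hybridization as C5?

4

C5 is sp (two π bonds).
C1: sp3
C2: sp2
C3: sp2
C4: sp ✓
C5: sp ✓
C6: sp3
C7: sp3
C8: sp ✓
C9: sp ✓
4 carbons are sp.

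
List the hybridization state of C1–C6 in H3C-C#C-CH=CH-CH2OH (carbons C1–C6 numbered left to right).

C1 has 4 σ bonds: steric number 4 → sp3.
C2 (2 σ bonds, plus two π bonds) has steric number 2: sp.
C3: 2 σ bonds, plus two π bonds — 2 electron domains, sp.
C4 has 3 σ bonds, plus one π bond: steric number 3 → sp2.
C5 is sp2: 3 σ bonds, plus one π bond, 3 electron-density regions.
C6: 4 σ bonds; 4 regions of electron density → sp3.

C1 sp3, C2 sp, C3 sp, C4 sp2, C5 sp2, C6 sp3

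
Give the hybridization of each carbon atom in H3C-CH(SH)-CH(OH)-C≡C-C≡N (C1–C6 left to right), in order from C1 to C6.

C1: 4 σ bonds; 4 regions of electron density → sp3.
C2 is sp3: 4 σ bonds, 4 electron-density regions.
C3: 4 σ bonds — 4 electron domains, sp3.
C4 is sp: 2 σ bonds, plus two π bonds, 2 electron-density regions.
C5 is sp: 2 σ bonds, plus two π bonds, 2 electron-density regions.
C6 has 2 σ bonds, plus two π bonds: steric number 2 → sp.

C1 sp3, C2 sp3, C3 sp3, C4 sp, C5 sp, C6 sp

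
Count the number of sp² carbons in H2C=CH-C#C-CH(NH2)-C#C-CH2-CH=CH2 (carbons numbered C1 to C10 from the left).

4

C1: sp2 ✓
C2: sp2 ✓
C3: sp
C4: sp
C5: sp3
C6: sp
C7: sp
C8: sp3
C9: sp2 ✓
C10: sp2 ✓
C1, C2, C9, C10 → 4 sp2 carbons.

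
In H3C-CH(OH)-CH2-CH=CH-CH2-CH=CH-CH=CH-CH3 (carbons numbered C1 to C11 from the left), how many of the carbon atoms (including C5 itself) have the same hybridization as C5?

C5 is sp2 (one π bond).
C1: sp3
C2: sp3
C3: sp3
C4: sp2 ✓
C5: sp2 ✓
C6: sp3
C7: sp2 ✓
C8: sp2 ✓
C9: sp2 ✓
C10: sp2 ✓
C11: sp3
6 carbons are sp2.

6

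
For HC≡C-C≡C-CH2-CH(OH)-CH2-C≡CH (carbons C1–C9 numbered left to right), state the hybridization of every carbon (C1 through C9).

C1 sp, C2 sp, C3 sp, C4 sp, C5 sp3, C6 sp3, C7 sp3, C8 sp, C9 sp

C1 is sp: 2 σ bonds, plus two π bonds, 2 electron-density regions.
C2: 2 σ bonds, plus two π bonds; 2 regions of electron density → sp.
C3 — 2 σ bonds, plus two π bonds. Steric number 2, so sp.
C4 carries 2 σ bonds, plus two π bonds, giving a steric number of 2, so it is sp.
C5 — 4 σ bonds. Steric number 4, so sp3.
C6: 4 σ bonds — 4 electron domains, sp3.
C7 (4 σ bonds) has steric number 4: sp3.
C8: 2 σ bonds, plus two π bonds — 2 electron domains, sp.
C9 carries 2 σ bonds, plus two π bonds, giving a steric number of 2, so it is sp.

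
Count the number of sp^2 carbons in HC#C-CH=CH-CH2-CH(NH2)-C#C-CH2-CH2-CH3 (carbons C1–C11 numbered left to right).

2

C1: sp
C2: sp
C3: sp2 ✓
C4: sp2 ✓
C5: sp3
C6: sp3
C7: sp
C8: sp
C9: sp3
C10: sp3
C11: sp3
C3, C4 → 2 sp2 carbons.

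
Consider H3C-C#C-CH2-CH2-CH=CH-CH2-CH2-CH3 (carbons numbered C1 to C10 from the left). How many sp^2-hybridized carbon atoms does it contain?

2

C1: sp3
C2: sp
C3: sp
C4: sp3
C5: sp3
C6: sp2 ✓
C7: sp2 ✓
C8: sp3
C9: sp3
C10: sp3
C6, C7 → 2 sp2 carbons.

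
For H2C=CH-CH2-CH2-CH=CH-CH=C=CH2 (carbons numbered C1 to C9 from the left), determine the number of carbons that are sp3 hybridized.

C1: sp2
C2: sp2
C3: sp3 ✓
C4: sp3 ✓
C5: sp2
C6: sp2
C7: sp2
C8: sp
C9: sp2
C3, C4 → 2 sp3 carbons.

2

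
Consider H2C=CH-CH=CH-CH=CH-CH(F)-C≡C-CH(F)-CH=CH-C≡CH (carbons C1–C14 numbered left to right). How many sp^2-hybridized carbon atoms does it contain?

8

C1: sp2 ✓
C2: sp2 ✓
C3: sp2 ✓
C4: sp2 ✓
C5: sp2 ✓
C6: sp2 ✓
C7: sp3
C8: sp
C9: sp
C10: sp3
C11: sp2 ✓
C12: sp2 ✓
C13: sp
C14: sp
C1, C2, C3, C4, C5, C6, C11, C12 → 8 sp2 carbons.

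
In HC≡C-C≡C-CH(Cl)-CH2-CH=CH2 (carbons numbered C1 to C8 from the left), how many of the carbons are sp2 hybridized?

2

C1: sp
C2: sp
C3: sp
C4: sp
C5: sp3
C6: sp3
C7: sp2 ✓
C8: sp2 ✓
C7, C8 → 2 sp2 carbons.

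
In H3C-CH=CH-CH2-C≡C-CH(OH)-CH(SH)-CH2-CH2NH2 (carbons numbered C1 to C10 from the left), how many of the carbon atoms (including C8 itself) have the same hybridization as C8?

6

C8 is sp3 (only σ bonds).
C1: sp3 ✓
C2: sp2
C3: sp2
C4: sp3 ✓
C5: sp
C6: sp
C7: sp3 ✓
C8: sp3 ✓
C9: sp3 ✓
C10: sp3 ✓
6 carbons are sp3.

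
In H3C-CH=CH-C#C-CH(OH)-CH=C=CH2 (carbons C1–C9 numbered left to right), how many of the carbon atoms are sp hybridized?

3

C1: sp3
C2: sp2
C3: sp2
C4: sp ✓
C5: sp ✓
C6: sp3
C7: sp2
C8: sp ✓
C9: sp2
C4, C5, C8 → 3 sp carbons.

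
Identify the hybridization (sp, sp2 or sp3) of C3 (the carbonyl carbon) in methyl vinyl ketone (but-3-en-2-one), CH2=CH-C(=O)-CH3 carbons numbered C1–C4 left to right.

C3 (the carbonyl carbon): 3 σ bonds, plus one π bond; 3 regions of electron density → sp2.

sp^2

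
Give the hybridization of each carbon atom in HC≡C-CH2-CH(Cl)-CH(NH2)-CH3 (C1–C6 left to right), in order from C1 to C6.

C1 carries 2 σ bonds, plus two π bonds, giving a steric number of 2, so it is sp.
C2 (2 σ bonds, plus two π bonds) has steric number 2: sp.
C3: 4 σ bonds; 4 regions of electron density → sp3.
C4 has 4 σ bonds: steric number 4 → sp3.
C5: 4 σ bonds; 4 regions of electron density → sp3.
C6 is sp3: 4 σ bonds, 4 electron-density regions.

C1 sp, C2 sp, C3 sp3, C4 sp3, C5 sp3, C6 sp3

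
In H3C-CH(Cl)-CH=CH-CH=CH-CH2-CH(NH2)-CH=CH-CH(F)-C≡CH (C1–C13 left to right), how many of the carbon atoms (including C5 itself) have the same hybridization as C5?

C5 is sp2 (one π bond).
C1: sp3
C2: sp3
C3: sp2 ✓
C4: sp2 ✓
C5: sp2 ✓
C6: sp2 ✓
C7: sp3
C8: sp3
C9: sp2 ✓
C10: sp2 ✓
C11: sp3
C12: sp
C13: sp
6 carbons are sp2.

6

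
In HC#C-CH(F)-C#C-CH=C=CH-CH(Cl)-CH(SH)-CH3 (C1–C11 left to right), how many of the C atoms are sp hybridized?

5

C1: sp ✓
C2: sp ✓
C3: sp3
C4: sp ✓
C5: sp ✓
C6: sp2
C7: sp ✓
C8: sp2
C9: sp3
C10: sp3
C11: sp3
C1, C2, C4, C5, C7 → 5 sp carbons.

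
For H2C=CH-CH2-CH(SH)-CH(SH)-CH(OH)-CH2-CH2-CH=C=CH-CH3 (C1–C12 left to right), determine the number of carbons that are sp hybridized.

C1: sp2
C2: sp2
C3: sp3
C4: sp3
C5: sp3
C6: sp3
C7: sp3
C8: sp3
C9: sp2
C10: sp ✓
C11: sp2
C12: sp3
C10 → 1 sp carbon.

1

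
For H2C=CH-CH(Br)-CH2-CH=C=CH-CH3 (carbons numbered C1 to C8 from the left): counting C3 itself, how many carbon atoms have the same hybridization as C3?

C3 is sp3 (only σ bonds).
C1: sp2
C2: sp2
C3: sp3 ✓
C4: sp3 ✓
C5: sp2
C6: sp
C7: sp2
C8: sp3 ✓
3 carbons are sp3.

3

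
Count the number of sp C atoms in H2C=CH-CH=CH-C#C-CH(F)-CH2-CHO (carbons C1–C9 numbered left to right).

2

C1: sp2
C2: sp2
C3: sp2
C4: sp2
C5: sp ✓
C6: sp ✓
C7: sp3
C8: sp3
C9: sp2
C5, C6 → 2 sp carbons.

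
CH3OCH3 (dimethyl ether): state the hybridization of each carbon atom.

Each carbon atom: 4 σ bonds — 4 electron domains, sp3.

sp³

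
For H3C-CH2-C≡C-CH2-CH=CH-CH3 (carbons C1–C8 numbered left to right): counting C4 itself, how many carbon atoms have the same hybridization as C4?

2

C4 is sp (two π bonds).
C1: sp3
C2: sp3
C3: sp ✓
C4: sp ✓
C5: sp3
C6: sp2
C7: sp2
C8: sp3
2 carbons are sp.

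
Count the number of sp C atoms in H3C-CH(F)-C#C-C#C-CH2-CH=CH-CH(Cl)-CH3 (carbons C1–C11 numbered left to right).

C1: sp3
C2: sp3
C3: sp ✓
C4: sp ✓
C5: sp ✓
C6: sp ✓
C7: sp3
C8: sp2
C9: sp2
C10: sp3
C11: sp3
C3, C4, C5, C6 → 4 sp carbons.

4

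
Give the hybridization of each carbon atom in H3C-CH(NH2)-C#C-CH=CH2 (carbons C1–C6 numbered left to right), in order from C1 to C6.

C1 sp3, C2 sp3, C3 sp, C4 sp, C5 sp2, C6 sp2

C1 (4 σ bonds) has steric number 4: sp3.
C2 (4 σ bonds) has steric number 4: sp3.
C3 has 2 σ bonds, plus two π bonds: steric number 2 → sp.
C4 — 2 σ bonds, plus two π bonds. Steric number 2, so sp.
C5 — 3 σ bonds, plus one π bond. Steric number 3, so sp2.
C6 (3 σ bonds, plus one π bond) has steric number 3: sp2.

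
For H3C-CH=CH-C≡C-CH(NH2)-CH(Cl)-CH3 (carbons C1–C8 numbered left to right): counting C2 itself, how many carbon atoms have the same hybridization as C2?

2

C2 is sp2 (one π bond).
C1: sp3
C2: sp2 ✓
C3: sp2 ✓
C4: sp
C5: sp
C6: sp3
C7: sp3
C8: sp3
2 carbons are sp2.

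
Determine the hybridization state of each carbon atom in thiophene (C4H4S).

Each carbon atom (3 σ bonds, plus one π bond) has steric number 3: sp2.

sp²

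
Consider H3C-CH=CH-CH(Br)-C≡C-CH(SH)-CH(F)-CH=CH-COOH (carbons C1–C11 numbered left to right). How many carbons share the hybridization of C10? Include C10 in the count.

5

C10 is sp2 (one π bond).
C1: sp3
C2: sp2 ✓
C3: sp2 ✓
C4: sp3
C5: sp
C6: sp
C7: sp3
C8: sp3
C9: sp2 ✓
C10: sp2 ✓
C11: sp2 ✓
5 carbons are sp2.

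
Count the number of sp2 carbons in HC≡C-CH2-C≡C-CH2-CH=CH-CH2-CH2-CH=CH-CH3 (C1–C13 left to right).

C1: sp
C2: sp
C3: sp3
C4: sp
C5: sp
C6: sp3
C7: sp2 ✓
C8: sp2 ✓
C9: sp3
C10: sp3
C11: sp2 ✓
C12: sp2 ✓
C13: sp3
C7, C8, C11, C12 → 4 sp2 carbons.

4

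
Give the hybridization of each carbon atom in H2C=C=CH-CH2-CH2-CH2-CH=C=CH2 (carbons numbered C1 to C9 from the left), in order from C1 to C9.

C1 carries 3 σ bonds, plus one π bond, giving a steric number of 3, so it is sp2.
C2 (2 σ bonds, plus two π bonds) has steric number 2: sp.
C3 has 3 σ bonds, plus one π bond: steric number 3 → sp2.
C4 is sp3: 4 σ bonds, 4 electron-density regions.
C5 has 4 σ bonds: steric number 4 → sp3.
C6 is sp3: 4 σ bonds, 4 electron-density regions.
C7 (3 σ bonds, plus one π bond) has steric number 3: sp2.
C8: 2 σ bonds, plus two π bonds — 2 electron domains, sp.
C9: 3 σ bonds, plus one π bond — 3 electron domains, sp2.

C1 sp2, C2 sp, C3 sp2, C4 sp3, C5 sp3, C6 sp3, C7 sp2, C8 sp, C9 sp2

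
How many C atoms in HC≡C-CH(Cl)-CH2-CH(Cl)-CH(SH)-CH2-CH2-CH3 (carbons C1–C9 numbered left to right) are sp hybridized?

C1: sp ✓
C2: sp ✓
C3: sp3
C4: sp3
C5: sp3
C6: sp3
C7: sp3
C8: sp3
C9: sp3
C1, C2 → 2 sp carbons.

2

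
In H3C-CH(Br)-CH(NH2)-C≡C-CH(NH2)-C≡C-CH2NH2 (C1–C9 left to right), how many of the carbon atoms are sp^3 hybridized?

5

C1: sp3 ✓
C2: sp3 ✓
C3: sp3 ✓
C4: sp
C5: sp
C6: sp3 ✓
C7: sp
C8: sp
C9: sp3 ✓
C1, C2, C3, C6, C9 → 5 sp3 carbons.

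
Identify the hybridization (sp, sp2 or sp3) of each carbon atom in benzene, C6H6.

Every ring carbon has three σ bonds and contributes one p electron to the aromatic π system.

sp2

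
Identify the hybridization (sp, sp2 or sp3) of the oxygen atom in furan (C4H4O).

One O lone pair is in the aromatic π system (p orbital), the other is in an sp2 hybrid in the ring plane; O has two σ bonds + one in-plane lone pair → sp2.

sp2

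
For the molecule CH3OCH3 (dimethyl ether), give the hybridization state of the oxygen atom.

sp^3

Two σ bonds + two lone pairs = steric number 4 → sp3.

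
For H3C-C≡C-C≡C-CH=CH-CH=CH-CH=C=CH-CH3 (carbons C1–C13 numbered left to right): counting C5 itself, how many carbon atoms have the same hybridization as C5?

5

C5 is sp (two π bonds).
C1: sp3
C2: sp ✓
C3: sp ✓
C4: sp ✓
C5: sp ✓
C6: sp2
C7: sp2
C8: sp2
C9: sp2
C10: sp2
C11: sp ✓
C12: sp2
C13: sp3
5 carbons are sp.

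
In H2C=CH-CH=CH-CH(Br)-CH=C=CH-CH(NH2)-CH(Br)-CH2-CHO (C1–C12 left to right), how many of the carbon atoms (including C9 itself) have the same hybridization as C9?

C9 is sp3 (only σ bonds).
C1: sp2
C2: sp2
C3: sp2
C4: sp2
C5: sp3 ✓
C6: sp2
C7: sp
C8: sp2
C9: sp3 ✓
C10: sp3 ✓
C11: sp3 ✓
C12: sp2
4 carbons are sp3.

4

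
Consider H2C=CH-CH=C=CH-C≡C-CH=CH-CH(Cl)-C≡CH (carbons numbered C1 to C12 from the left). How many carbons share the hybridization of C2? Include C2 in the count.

6

C2 is sp2 (one π bond).
C1: sp2 ✓
C2: sp2 ✓
C3: sp2 ✓
C4: sp
C5: sp2 ✓
C6: sp
C7: sp
C8: sp2 ✓
C9: sp2 ✓
C10: sp3
C11: sp
C12: sp
6 carbons are sp2.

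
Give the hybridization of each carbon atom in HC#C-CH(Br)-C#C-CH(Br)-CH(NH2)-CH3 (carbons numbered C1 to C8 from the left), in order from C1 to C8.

C1 sp, C2 sp, C3 sp3, C4 sp, C5 sp, C6 sp3, C7 sp3, C8 sp3

C1 (2 σ bonds, plus two π bonds) has steric number 2: sp.
C2: 2 σ bonds, plus two π bonds; 2 regions of electron density → sp.
C3 — 4 σ bonds. Steric number 4, so sp3.
C4 — 2 σ bonds, plus two π bonds. Steric number 2, so sp.
C5 carries 2 σ bonds, plus two π bonds, giving a steric number of 2, so it is sp.
C6 is sp3: 4 σ bonds, 4 electron-density regions.
C7 is sp3: 4 σ bonds, 4 electron-density regions.
C8 carries 4 σ bonds, giving a steric number of 4, so it is sp3.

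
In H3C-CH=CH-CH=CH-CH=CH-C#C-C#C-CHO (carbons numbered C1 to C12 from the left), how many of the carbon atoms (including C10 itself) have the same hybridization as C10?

4

C10 is sp (two π bonds).
C1: sp3
C2: sp2
C3: sp2
C4: sp2
C5: sp2
C6: sp2
C7: sp2
C8: sp ✓
C9: sp ✓
C10: sp ✓
C11: sp ✓
C12: sp2
4 carbons are sp.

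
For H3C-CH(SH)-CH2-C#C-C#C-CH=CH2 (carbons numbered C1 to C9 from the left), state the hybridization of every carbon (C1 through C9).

C1: 4 σ bonds; 4 regions of electron density → sp3.
C2: 4 σ bonds; 4 regions of electron density → sp3.
C3 — 4 σ bonds. Steric number 4, so sp3.
C4 has 2 σ bonds, plus two π bonds: steric number 2 → sp.
C5 — 2 σ bonds, plus two π bonds. Steric number 2, so sp.
C6 has 2 σ bonds, plus two π bonds: steric number 2 → sp.
C7: 2 σ bonds, plus two π bonds; 2 regions of electron density → sp.
C8 carries 3 σ bonds, plus one π bond, giving a steric number of 3, so it is sp2.
C9: 3 σ bonds, plus one π bond — 3 electron domains, sp2.

C1 sp3, C2 sp3, C3 sp3, C4 sp, C5 sp, C6 sp, C7 sp, C8 sp2, C9 sp2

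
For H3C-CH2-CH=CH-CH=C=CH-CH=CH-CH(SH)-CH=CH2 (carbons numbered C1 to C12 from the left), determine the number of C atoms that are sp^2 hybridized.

C1: sp3
C2: sp3
C3: sp2 ✓
C4: sp2 ✓
C5: sp2 ✓
C6: sp
C7: sp2 ✓
C8: sp2 ✓
C9: sp2 ✓
C10: sp3
C11: sp2 ✓
C12: sp2 ✓
C3, C4, C5, C7, C8, C9, C11, C12 → 8 sp2 carbons.

8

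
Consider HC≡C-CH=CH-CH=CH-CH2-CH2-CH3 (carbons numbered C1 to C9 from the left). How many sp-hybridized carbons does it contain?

2

C1: sp ✓
C2: sp ✓
C3: sp2
C4: sp2
C5: sp2
C6: sp2
C7: sp3
C8: sp3
C9: sp3
C1, C2 → 2 sp carbons.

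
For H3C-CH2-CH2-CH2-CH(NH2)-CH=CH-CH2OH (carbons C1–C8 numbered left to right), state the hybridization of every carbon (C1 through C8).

C1 — 4 σ bonds. Steric number 4, so sp3.
C2: 4 σ bonds — 4 electron domains, sp3.
C3: 4 σ bonds — 4 electron domains, sp3.
C4 — 4 σ bonds. Steric number 4, so sp3.
C5 carries 4 σ bonds, giving a steric number of 4, so it is sp3.
C6 is sp2: 3 σ bonds, plus one π bond, 3 electron-density regions.
C7 (3 σ bonds, plus one π bond) has steric number 3: sp2.
C8: 4 σ bonds; 4 regions of electron density → sp3.

C1 sp3, C2 sp3, C3 sp3, C4 sp3, C5 sp3, C6 sp2, C7 sp2, C8 sp3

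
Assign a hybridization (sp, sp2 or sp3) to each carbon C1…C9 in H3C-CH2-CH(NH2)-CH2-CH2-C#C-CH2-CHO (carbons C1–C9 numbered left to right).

C1 sp3, C2 sp3, C3 sp3, C4 sp3, C5 sp3, C6 sp, C7 sp, C8 sp3, C9 sp2

C1 (4 σ bonds) has steric number 4: sp3.
C2: 4 σ bonds — 4 electron domains, sp3.
C3 has 4 σ bonds: steric number 4 → sp3.
C4 has 4 σ bonds: steric number 4 → sp3.
C5 — 4 σ bonds. Steric number 4, so sp3.
C6 is sp: 2 σ bonds, plus two π bonds, 2 electron-density regions.
C7: 2 σ bonds, plus two π bonds — 2 electron domains, sp.
C8 is sp3: 4 σ bonds, 4 electron-density regions.
C9: 3 σ bonds, plus one π bond; 3 regions of electron density → sp2.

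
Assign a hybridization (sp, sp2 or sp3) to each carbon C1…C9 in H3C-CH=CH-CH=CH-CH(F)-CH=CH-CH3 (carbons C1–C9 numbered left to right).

C1 has 4 σ bonds: steric number 4 → sp3.
C2 has 3 σ bonds, plus one π bond: steric number 3 → sp2.
C3 is sp2: 3 σ bonds, plus one π bond, 3 electron-density regions.
C4 carries 3 σ bonds, plus one π bond, giving a steric number of 3, so it is sp2.
C5 is sp2: 3 σ bonds, plus one π bond, 3 electron-density regions.
C6 has 4 σ bonds: steric number 4 → sp3.
C7 has 3 σ bonds, plus one π bond: steric number 3 → sp2.
C8: 3 σ bonds, plus one π bond; 3 regions of electron density → sp2.
C9 (4 σ bonds) has steric number 4: sp3.

C1 sp3, C2 sp2, C3 sp2, C4 sp2, C5 sp2, C6 sp3, C7 sp2, C8 sp2, C9 sp3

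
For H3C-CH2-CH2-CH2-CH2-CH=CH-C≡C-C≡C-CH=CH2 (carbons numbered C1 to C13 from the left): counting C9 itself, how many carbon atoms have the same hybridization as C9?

4

C9 is sp (two π bonds).
C1: sp3
C2: sp3
C3: sp3
C4: sp3
C5: sp3
C6: sp2
C7: sp2
C8: sp ✓
C9: sp ✓
C10: sp ✓
C11: sp ✓
C12: sp2
C13: sp2
4 carbons are sp.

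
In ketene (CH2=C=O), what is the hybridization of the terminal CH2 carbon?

sp^2

The terminal CH2 carbon: 3 σ bonds, plus one π bond; 3 regions of electron density → sp2.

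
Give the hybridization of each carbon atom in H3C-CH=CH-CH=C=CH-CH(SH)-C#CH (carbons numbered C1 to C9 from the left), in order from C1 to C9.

C1 — 4 σ bonds. Steric number 4, so sp3.
C2: 3 σ bonds, plus one π bond; 3 regions of electron density → sp2.
C3 has 3 σ bonds, plus one π bond: steric number 3 → sp2.
C4 carries 3 σ bonds, plus one π bond, giving a steric number of 3, so it is sp2.
C5: 2 σ bonds, plus two π bonds — 2 electron domains, sp.
C6: 3 σ bonds, plus one π bond; 3 regions of electron density → sp2.
C7 — 4 σ bonds. Steric number 4, so sp3.
C8 carries 2 σ bonds, plus two π bonds, giving a steric number of 2, so it is sp.
C9: 2 σ bonds, plus two π bonds; 2 regions of electron density → sp.

C1 sp3, C2 sp2, C3 sp2, C4 sp2, C5 sp, C6 sp2, C7 sp3, C8 sp, C9 sp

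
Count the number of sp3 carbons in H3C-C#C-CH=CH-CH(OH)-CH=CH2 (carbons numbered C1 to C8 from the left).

C1: sp3 ✓
C2: sp
C3: sp
C4: sp2
C5: sp2
C6: sp3 ✓
C7: sp2
C8: sp2
C1, C6 → 2 sp3 carbons.

2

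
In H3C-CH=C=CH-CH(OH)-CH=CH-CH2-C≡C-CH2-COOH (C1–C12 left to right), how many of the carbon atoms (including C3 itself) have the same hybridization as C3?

3

C3 is sp (two π bonds).
C1: sp3
C2: sp2
C3: sp ✓
C4: sp2
C5: sp3
C6: sp2
C7: sp2
C8: sp3
C9: sp ✓
C10: sp ✓
C11: sp3
C12: sp2
3 carbons are sp.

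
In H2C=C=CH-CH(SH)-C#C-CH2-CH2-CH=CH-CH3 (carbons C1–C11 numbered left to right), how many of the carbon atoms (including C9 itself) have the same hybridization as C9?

4

C9 is sp2 (one π bond).
C1: sp2 ✓
C2: sp
C3: sp2 ✓
C4: sp3
C5: sp
C6: sp
C7: sp3
C8: sp3
C9: sp2 ✓
C10: sp2 ✓
C11: sp3
4 carbons are sp2.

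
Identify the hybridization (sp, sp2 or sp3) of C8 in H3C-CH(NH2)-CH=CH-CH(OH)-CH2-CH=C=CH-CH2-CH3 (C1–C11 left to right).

C8 carries 2 σ bonds, plus two π bonds, giving a steric number of 2, so it is sp.

sp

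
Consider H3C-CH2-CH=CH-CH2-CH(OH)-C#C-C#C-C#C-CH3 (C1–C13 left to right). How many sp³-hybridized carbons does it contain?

C1: sp3 ✓
C2: sp3 ✓
C3: sp2
C4: sp2
C5: sp3 ✓
C6: sp3 ✓
C7: sp
C8: sp
C9: sp
C10: sp
C11: sp
C12: sp
C13: sp3 ✓
C1, C2, C5, C6, C13 → 5 sp3 carbons.

5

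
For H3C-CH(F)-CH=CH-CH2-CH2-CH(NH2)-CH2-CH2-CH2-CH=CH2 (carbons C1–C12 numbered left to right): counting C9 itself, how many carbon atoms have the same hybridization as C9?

C9 is sp3 (only σ bonds).
C1: sp3 ✓
C2: sp3 ✓
C3: sp2
C4: sp2
C5: sp3 ✓
C6: sp3 ✓
C7: sp3 ✓
C8: sp3 ✓
C9: sp3 ✓
C10: sp3 ✓
C11: sp2
C12: sp2
8 carbons are sp3.

8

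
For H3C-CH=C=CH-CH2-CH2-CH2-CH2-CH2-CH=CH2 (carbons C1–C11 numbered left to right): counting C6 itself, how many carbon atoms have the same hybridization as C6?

6

C6 is sp3 (only σ bonds).
C1: sp3 ✓
C2: sp2
C3: sp
C4: sp2
C5: sp3 ✓
C6: sp3 ✓
C7: sp3 ✓
C8: sp3 ✓
C9: sp3 ✓
C10: sp2
C11: sp2
6 carbons are sp3.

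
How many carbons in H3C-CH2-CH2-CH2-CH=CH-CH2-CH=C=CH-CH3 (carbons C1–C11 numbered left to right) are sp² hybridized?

C1: sp3
C2: sp3
C3: sp3
C4: sp3
C5: sp2 ✓
C6: sp2 ✓
C7: sp3
C8: sp2 ✓
C9: sp
C10: sp2 ✓
C11: sp3
C5, C6, C8, C10 → 4 sp2 carbons.

4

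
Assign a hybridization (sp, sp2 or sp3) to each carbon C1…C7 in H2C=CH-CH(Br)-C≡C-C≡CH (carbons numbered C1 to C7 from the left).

C1 is sp2: 3 σ bonds, plus one π bond, 3 electron-density regions.
C2 carries 3 σ bonds, plus one π bond, giving a steric number of 3, so it is sp2.
C3 is sp3: 4 σ bonds, 4 electron-density regions.
C4 (2 σ bonds, plus two π bonds) has steric number 2: sp.
C5 is sp: 2 σ bonds, plus two π bonds, 2 electron-density regions.
C6 — 2 σ bonds, plus two π bonds. Steric number 2, so sp.
C7 (2 σ bonds, plus two π bonds) has steric number 2: sp.

C1 sp2, C2 sp2, C3 sp3, C4 sp, C5 sp, C6 sp, C7 sp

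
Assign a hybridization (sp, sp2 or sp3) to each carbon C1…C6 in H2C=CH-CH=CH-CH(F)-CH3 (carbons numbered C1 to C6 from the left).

C1 sp2, C2 sp2, C3 sp2, C4 sp2, C5 sp3, C6 sp3

C1 carries 3 σ bonds, plus one π bond, giving a steric number of 3, so it is sp2.
C2: 3 σ bonds, plus one π bond; 3 regions of electron density → sp2.
C3 (3 σ bonds, plus one π bond) has steric number 3: sp2.
C4 is sp2: 3 σ bonds, plus one π bond, 3 electron-density regions.
C5 is sp3: 4 σ bonds, 4 electron-density regions.
C6 carries 4 σ bonds, giving a steric number of 4, so it is sp3.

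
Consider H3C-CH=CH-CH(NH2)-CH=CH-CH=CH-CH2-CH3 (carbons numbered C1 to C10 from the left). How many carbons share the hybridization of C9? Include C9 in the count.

C9 is sp3 (only σ bonds).
C1: sp3 ✓
C2: sp2
C3: sp2
C4: sp3 ✓
C5: sp2
C6: sp2
C7: sp2
C8: sp2
C9: sp3 ✓
C10: sp3 ✓
4 carbons are sp3.

4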